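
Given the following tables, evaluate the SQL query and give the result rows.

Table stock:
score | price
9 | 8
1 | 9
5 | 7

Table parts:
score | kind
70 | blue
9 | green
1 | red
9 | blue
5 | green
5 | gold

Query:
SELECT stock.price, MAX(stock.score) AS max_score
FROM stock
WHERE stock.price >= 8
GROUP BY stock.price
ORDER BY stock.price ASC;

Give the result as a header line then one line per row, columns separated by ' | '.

After WHERE (2 rows):
stock.score | stock.price
9 | 8
1 | 9
After GROUP BY (2 rows):
stock.price | max_score
8 | 9
9 | 1
After ORDER BY (2 rows):
stock.price | max_score
8 | 9
9 | 1

== RESULT ==
stock.price | max_score
8 | 9
9 | 1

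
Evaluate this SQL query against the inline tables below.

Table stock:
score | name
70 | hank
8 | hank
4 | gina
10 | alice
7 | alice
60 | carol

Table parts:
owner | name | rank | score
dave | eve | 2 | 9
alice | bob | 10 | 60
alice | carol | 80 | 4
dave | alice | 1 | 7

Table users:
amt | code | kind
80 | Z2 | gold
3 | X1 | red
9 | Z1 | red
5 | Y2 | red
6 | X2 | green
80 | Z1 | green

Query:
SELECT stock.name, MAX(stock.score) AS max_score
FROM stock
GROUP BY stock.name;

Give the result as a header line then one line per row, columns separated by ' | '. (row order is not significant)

After GROUP BY (4 rows):
stock.name | max_score
hank | 70
gina | 4
alice | 10
carol | 60

== RESULT ==
stock.name | max_score
hank | 70
gina | 4
alice | 10
carol | 60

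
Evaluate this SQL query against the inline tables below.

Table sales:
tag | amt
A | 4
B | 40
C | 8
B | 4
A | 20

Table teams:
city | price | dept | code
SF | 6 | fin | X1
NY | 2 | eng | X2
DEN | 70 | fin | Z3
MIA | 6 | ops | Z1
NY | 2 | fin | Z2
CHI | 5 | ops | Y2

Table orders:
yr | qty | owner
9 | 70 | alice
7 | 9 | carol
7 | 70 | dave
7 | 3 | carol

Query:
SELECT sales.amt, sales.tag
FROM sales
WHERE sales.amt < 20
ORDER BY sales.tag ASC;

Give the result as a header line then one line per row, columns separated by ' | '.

After WHERE (3 rows):
sales.tag | sales.amt
A | 4
C | 8
B | 4
After SELECT (3 rows):
sales.amt | sales.tag
4 | A
8 | C
4 | B
After ORDER BY (3 rows):
sales.amt | sales.tag
4 | A
4 | B
8 | C

== RESULT ==
sales.amt | sales.tag
4 | A
4 | B
8 | C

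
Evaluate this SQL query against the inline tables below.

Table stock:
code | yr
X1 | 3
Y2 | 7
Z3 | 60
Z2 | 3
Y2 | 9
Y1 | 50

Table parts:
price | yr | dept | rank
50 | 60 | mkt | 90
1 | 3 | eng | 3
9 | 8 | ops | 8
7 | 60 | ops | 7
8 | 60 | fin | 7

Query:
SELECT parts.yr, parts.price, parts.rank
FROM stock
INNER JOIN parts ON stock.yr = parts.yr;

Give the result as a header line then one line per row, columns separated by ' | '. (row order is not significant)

After JOIN parts (5 rows):
stock.code | stock.yr | parts.price | parts.yr | parts.dept | parts.rank
X1 | 3 | 1 | 3 | eng | 3
Z3 | 60 | 50 | 60 | mkt | 90
Z3 | 60 | 7 | 60 | ops | 7
Z3 | 60 | 8 | 60 | fin | 7
Z2 | 3 | 1 | 3 | eng | 3
After SELECT (5 rows):
parts.yr | parts.price | parts.rank
3 | 1 | 3
60 | 50 | 90
60 | 7 | 7
60 | 8 | 7
3 | 1 | 3

== RESULT ==
parts.yr | parts.price | parts.rank
3 | 1 | 3
60 | 50 | 90
60 | 7 | 7
60 | 8 | 7
3 | 1 | 3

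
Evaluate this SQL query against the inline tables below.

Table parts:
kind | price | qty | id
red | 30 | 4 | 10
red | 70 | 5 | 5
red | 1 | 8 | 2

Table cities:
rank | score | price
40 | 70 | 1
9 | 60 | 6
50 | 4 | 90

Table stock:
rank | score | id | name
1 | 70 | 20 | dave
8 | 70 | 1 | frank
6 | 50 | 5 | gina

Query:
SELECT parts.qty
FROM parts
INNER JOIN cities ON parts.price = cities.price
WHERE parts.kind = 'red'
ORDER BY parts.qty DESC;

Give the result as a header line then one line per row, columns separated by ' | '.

After JOIN cities (1 rows):
parts.kind | parts.price | parts.qty | parts.id | cities.rank | cities.score | cities.price
red | 1 | 8 | 2 | 40 | 70 | 1
After WHERE (1 rows):
parts.kind | parts.price | parts.qty | parts.id | cities.rank | cities.score | cities.price
red | 1 | 8 | 2 | 40 | 70 | 1
After SELECT (1 rows):
parts.qty
8
After ORDER BY (1 rows):
parts.qty
8

== RESULT ==
parts.qty
8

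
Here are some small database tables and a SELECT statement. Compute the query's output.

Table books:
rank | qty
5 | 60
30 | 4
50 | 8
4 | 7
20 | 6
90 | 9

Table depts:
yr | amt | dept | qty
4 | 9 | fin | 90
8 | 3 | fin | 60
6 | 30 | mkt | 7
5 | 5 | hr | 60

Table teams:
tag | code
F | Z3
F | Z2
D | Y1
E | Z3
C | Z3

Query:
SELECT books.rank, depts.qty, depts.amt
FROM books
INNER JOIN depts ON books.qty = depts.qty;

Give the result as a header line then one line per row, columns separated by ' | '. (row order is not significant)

== RESULT ==
books.rank | depts.qty | depts.amt
5 | 60 | 3
5 | 60 | 5
4 | 7 | 30

Derivation:
After JOIN depts (3 rows):
books.rank | books.qty | depts.yr | depts.amt | depts.dept | depts.qty
5 | 60 | 8 | 3 | fin | 60
5 | 60 | 5 | 5 | hr | 60
4 | 7 | 6 | 30 | mkt | 7
After SELECT (3 rows):
books.rank | depts.qty | depts.amt
5 | 60 | 3
5 | 60 | 5
4 | 7 | 30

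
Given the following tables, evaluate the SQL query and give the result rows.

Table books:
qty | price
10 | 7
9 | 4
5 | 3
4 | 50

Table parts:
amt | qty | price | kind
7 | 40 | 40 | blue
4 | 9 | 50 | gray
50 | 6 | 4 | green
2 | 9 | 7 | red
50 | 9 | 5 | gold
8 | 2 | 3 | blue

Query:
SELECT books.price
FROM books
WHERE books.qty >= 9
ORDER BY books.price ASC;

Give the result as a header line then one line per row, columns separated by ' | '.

== RESULT ==
books.price
4
7

Derivation:
After WHERE (2 rows):
books.qty | books.price
10 | 7
9 | 4
After SELECT (2 rows):
books.price
7
4
After ORDER BY (2 rows):
books.price
4
7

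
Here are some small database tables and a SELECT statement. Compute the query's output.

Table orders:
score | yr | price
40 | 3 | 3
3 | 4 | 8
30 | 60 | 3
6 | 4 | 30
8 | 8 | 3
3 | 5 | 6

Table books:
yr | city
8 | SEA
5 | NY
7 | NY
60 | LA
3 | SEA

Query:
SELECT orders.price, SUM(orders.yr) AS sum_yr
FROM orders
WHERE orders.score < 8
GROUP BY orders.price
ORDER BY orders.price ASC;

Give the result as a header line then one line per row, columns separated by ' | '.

After WHERE (3 rows):
orders.score | orders.yr | orders.price
3 | 4 | 8
6 | 4 | 30
3 | 5 | 6
After GROUP BY (3 rows):
orders.price | sum_yr
8 | 4
30 | 4
6 | 5
After ORDER BY (3 rows):
orders.price | sum_yr
6 | 5
8 | 4
30 | 4

== RESULT ==
orders.price | sum_yr
6 | 5
8 | 4
30 | 4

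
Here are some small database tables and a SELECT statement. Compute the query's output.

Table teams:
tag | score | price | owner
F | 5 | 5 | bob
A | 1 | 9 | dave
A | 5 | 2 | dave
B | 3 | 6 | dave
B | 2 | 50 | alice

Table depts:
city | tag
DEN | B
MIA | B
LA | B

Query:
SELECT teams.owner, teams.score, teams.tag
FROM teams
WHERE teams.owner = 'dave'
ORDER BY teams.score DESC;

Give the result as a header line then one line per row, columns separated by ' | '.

After WHERE (3 rows):
teams.tag | teams.score | teams.price | teams.owner
A | 1 | 9 | dave
A | 5 | 2 | dave
B | 3 | 6 | dave
After SELECT (3 rows):
teams.owner | teams.score | teams.tag
dave | 1 | A
dave | 5 | A
dave | 3 | B
After ORDER BY (3 rows):
teams.owner | teams.score | teams.tag
dave | 5 | A
dave | 3 | B
dave | 1 | A

== RESULT ==
teams.owner | teams.score | teams.tag
dave | 5 | A
dave | 3 | B
dave | 1 | A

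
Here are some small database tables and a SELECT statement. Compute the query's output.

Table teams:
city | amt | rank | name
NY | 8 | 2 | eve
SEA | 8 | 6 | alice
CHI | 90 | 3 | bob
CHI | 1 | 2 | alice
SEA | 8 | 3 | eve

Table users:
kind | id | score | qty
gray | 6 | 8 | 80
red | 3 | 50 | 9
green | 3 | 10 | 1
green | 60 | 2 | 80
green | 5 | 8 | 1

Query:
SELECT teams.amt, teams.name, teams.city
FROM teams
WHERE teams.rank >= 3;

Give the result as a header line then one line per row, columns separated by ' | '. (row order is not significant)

After WHERE (3 rows):
teams.city | teams.amt | teams.rank | teams.name
SEA | 8 | 6 | alice
CHI | 90 | 3 | bob
SEA | 8 | 3 | eve
After SELECT (3 rows):
teams.amt | teams.name | teams.city
8 | alice | SEA
90 | bob | CHI
8 | eve | SEA

== RESULT ==
teams.amt | teams.name | teams.city
8 | alice | SEA
90 | bob | CHI
8 | eve | SEA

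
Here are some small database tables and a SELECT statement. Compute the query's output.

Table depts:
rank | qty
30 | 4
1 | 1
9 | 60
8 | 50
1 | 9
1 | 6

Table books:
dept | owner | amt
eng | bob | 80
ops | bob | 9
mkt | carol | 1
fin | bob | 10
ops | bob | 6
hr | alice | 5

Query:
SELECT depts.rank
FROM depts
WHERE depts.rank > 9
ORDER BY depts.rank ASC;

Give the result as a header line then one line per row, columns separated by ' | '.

== RESULT ==
depts.rank
30

Derivation:
After WHERE (1 rows):
depts.rank | depts.qty
30 | 4
After SELECT (1 rows):
depts.rank
30
After ORDER BY (1 rows):
depts.rank
30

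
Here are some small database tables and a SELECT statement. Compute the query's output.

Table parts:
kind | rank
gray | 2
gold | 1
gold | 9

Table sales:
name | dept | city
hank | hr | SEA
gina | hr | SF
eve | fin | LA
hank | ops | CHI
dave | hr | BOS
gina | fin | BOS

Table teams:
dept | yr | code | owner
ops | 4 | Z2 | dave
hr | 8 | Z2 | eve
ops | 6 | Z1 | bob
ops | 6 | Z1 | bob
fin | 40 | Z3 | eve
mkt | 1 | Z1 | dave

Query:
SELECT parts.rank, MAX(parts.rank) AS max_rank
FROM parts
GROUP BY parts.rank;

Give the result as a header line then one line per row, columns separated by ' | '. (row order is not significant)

After GROUP BY (3 rows):
parts.rank | max_rank
2 | 2
1 | 1
9 | 9

== RESULT ==
parts.rank | max_rank
2 | 2
1 | 1
9 | 9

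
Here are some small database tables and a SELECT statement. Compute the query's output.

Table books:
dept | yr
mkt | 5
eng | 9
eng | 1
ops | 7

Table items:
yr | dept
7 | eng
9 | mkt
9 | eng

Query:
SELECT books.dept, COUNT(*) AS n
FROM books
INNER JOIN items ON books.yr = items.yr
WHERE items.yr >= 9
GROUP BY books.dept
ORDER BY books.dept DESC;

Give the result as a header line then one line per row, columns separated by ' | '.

== RESULT ==
books.dept | n
eng | 2

Derivation:
After JOIN items (3 rows):
books.dept | books.yr | items.yr | items.dept
eng | 9 | 9 | mkt
eng | 9 | 9 | eng
ops | 7 | 7 | eng
After WHERE (2 rows):
books.dept | books.yr | items.yr | items.dept
eng | 9 | 9 | mkt
eng | 9 | 9 | eng
After GROUP BY (1 rows):
books.dept | n
eng | 2
After ORDER BY (1 rows):
books.dept | n
eng | 2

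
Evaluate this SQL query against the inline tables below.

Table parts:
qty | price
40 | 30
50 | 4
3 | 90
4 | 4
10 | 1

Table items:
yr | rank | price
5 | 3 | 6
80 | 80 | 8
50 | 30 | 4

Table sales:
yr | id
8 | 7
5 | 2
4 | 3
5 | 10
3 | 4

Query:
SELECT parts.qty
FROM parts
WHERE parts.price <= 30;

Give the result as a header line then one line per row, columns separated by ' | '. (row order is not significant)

== RESULT ==
parts.qty
40
50
4
10

Derivation:
After WHERE (4 rows):
parts.qty | parts.price
40 | 30
50 | 4
4 | 4
10 | 1
After SELECT (4 rows):
parts.qty
40
50
4
10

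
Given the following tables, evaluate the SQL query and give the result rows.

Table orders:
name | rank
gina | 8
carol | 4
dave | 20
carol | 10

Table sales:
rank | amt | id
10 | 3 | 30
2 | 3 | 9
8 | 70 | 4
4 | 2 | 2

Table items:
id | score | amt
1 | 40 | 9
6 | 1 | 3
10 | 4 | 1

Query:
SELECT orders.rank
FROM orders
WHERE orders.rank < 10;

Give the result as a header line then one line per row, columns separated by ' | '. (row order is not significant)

After WHERE (2 rows):
orders.name | orders.rank
gina | 8
carol | 4
After SELECT (2 rows):
orders.rank
8
4

== RESULT ==
orders.rank
8
4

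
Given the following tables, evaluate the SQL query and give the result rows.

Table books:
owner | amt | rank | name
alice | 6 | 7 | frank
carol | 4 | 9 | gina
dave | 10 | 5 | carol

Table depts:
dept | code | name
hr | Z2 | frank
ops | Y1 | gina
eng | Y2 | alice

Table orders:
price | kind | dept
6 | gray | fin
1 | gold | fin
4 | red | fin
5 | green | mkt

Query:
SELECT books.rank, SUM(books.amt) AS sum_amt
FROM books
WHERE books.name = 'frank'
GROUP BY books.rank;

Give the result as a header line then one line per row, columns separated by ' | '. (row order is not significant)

After WHERE (1 rows):
books.owner | books.amt | books.rank | books.name
alice | 6 | 7 | frank
After GROUP BY (1 rows):
books.rank | sum_amt
7 | 6

== RESULT ==
books.rank | sum_amt
7 | 6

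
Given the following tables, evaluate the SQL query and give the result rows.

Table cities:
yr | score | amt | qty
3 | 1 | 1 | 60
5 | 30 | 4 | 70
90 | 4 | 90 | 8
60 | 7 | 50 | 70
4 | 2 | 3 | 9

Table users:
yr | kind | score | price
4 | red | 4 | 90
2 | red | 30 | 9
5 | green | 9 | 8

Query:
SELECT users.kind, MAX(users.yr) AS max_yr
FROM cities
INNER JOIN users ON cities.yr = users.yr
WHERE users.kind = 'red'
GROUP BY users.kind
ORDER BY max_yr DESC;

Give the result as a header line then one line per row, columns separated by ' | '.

== RESULT ==
users.kind | max_yr
red | 4

Derivation:
After JOIN users (2 rows):
cities.yr | cities.score | cities.amt | cities.qty | users.yr | users.kind | users.score | users.price
5 | 30 | 4 | 70 | 5 | green | 9 | 8
4 | 2 | 3 | 9 | 4 | red | 4 | 90
After WHERE (1 rows):
cities.yr | cities.score | cities.amt | cities.qty | users.yr | users.kind | users.score | users.price
4 | 2 | 3 | 9 | 4 | red | 4 | 90
After GROUP BY (1 rows):
users.kind | max_yr
red | 4
After ORDER BY (1 rows):
users.kind | max_yr
red | 4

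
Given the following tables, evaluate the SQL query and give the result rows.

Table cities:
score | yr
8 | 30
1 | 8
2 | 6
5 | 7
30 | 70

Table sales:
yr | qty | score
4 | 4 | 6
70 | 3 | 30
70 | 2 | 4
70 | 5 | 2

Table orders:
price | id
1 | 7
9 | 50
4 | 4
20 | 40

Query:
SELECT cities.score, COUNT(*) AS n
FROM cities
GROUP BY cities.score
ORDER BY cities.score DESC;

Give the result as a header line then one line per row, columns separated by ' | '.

After GROUP BY (5 rows):
cities.score | n
8 | 1
1 | 1
2 | 1
5 | 1
30 | 1
After ORDER BY (5 rows):
cities.score | n
30 | 1
8 | 1
5 | 1
2 | 1
1 | 1

== RESULT ==
cities.score | n
30 | 1
8 | 1
5 | 1
2 | 1
1 | 1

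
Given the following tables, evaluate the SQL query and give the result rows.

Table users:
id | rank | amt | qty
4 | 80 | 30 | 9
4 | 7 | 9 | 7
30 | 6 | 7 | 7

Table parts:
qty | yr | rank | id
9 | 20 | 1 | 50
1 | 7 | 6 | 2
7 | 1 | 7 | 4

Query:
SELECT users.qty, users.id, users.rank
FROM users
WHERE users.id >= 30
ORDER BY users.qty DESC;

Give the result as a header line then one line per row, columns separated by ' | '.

After WHERE (1 rows):
users.id | users.rank | users.amt | users.qty
30 | 6 | 7 | 7
After SELECT (1 rows):
users.qty | users.id | users.rank
7 | 30 | 6
After ORDER BY (1 rows):
users.qty | users.id | users.rank
7 | 30 | 6

== RESULT ==
users.qty | users.id | users.rank
7 | 30 | 6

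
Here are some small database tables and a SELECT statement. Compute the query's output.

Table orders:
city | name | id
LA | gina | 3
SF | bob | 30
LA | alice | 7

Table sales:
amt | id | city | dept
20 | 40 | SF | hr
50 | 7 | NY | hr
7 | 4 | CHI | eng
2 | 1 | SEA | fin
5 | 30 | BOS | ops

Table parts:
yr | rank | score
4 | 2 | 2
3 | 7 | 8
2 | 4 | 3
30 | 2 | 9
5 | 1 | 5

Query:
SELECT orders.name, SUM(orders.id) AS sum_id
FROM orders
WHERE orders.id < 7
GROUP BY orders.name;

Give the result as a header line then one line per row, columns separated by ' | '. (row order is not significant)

== RESULT ==
orders.name | sum_id
gina | 3

Derivation:
After WHERE (1 rows):
orders.city | orders.name | orders.id
LA | gina | 3
After GROUP BY (1 rows):
orders.name | sum_id
gina | 3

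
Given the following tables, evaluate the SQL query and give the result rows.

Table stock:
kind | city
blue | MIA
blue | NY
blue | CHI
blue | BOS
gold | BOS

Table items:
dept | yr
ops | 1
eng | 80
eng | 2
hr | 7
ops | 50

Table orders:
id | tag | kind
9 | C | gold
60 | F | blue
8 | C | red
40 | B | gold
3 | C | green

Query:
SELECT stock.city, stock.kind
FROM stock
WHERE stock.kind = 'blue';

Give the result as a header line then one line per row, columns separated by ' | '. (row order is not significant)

After WHERE (4 rows):
stock.kind | stock.city
blue | MIA
blue | NY
blue | CHI
blue | BOS
After SELECT (4 rows):
stock.city | stock.kind
MIA | blue
NY | blue
CHI | blue
BOS | blue

== RESULT ==
stock.city | stock.kind
MIA | blue
NY | blue
CHI | blue
BOS | blue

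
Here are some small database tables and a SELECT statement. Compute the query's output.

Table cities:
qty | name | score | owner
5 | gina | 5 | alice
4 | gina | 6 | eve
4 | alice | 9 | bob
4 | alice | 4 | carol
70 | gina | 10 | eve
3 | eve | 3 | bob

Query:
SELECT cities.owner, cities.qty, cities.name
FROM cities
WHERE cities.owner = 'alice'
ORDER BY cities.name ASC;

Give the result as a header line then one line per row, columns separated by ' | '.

After WHERE (1 rows):
cities.qty | cities.name | cities.score | cities.owner
5 | gina | 5 | alice
After SELECT (1 rows):
cities.owner | cities.qty | cities.name
alice | 5 | gina
After ORDER BY (1 rows):
cities.owner | cities.qty | cities.name
alice | 5 | gina

== RESULT ==
cities.owner | cities.qty | cities.name
alice | 5 | gina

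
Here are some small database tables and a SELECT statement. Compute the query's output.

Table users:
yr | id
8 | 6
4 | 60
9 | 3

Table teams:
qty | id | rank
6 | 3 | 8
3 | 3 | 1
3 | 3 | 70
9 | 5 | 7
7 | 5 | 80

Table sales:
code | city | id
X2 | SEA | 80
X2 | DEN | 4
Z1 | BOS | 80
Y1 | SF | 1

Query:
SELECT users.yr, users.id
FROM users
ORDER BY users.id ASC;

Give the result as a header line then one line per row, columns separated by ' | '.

== RESULT ==
users.yr | users.id
9 | 3
8 | 6
4 | 60

Derivation:
After SELECT (3 rows):
users.yr | users.id
8 | 6
4 | 60
9 | 3
After ORDER BY (3 rows):
users.yr | users.id
9 | 3
8 | 6
4 | 60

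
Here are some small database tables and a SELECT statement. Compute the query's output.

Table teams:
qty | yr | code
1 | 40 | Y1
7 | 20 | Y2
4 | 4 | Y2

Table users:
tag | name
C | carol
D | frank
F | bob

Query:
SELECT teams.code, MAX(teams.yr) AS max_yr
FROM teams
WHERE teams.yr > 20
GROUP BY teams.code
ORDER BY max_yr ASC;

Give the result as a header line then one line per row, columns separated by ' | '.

== RESULT ==
teams.code | max_yr
Y1 | 40

Derivation:
After WHERE (1 rows):
teams.qty | teams.yr | teams.code
1 | 40 | Y1
After GROUP BY (1 rows):
teams.code | max_yr
Y1 | 40
After ORDER BY (1 rows):
teams.code | max_yr
Y1 | 40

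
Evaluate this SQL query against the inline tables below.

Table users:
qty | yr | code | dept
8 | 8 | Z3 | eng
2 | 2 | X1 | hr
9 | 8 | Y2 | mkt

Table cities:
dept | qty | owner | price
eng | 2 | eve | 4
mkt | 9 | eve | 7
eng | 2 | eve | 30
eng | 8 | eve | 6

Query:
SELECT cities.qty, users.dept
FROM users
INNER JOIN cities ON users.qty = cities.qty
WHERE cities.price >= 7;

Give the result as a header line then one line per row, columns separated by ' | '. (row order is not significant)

== RESULT ==
cities.qty | users.dept
2 | hr
9 | mkt

Derivation:
After JOIN cities (4 rows):
users.qty | users.yr | users.code | users.dept | cities.dept | cities.qty | cities.owner | cities.price
8 | 8 | Z3 | eng | eng | 8 | eve | 6
2 | 2 | X1 | hr | eng | 2 | eve | 4
2 | 2 | X1 | hr | eng | 2 | eve | 30
9 | 8 | Y2 | mkt | mkt | 9 | eve | 7
After WHERE (2 rows):
users.qty | users.yr | users.code | users.dept | cities.dept | cities.qty | cities.owner | cities.price
2 | 2 | X1 | hr | eng | 2 | eve | 30
9 | 8 | Y2 | mkt | mkt | 9 | eve | 7
After SELECT (2 rows):
cities.qty | users.dept
2 | hr
9 | mkt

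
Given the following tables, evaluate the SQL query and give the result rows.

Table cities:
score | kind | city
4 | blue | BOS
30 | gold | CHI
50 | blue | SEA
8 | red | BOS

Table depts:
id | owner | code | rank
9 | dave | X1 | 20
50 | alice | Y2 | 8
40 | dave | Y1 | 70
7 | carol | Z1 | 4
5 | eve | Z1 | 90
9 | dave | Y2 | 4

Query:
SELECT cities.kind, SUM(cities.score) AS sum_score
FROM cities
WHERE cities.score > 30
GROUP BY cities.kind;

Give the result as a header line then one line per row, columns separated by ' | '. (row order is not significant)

== RESULT ==
cities.kind | sum_score
blue | 50

Derivation:
After WHERE (1 rows):
cities.score | cities.kind | cities.city
50 | blue | SEA
After GROUP BY (1 rows):
cities.kind | sum_score
blue | 50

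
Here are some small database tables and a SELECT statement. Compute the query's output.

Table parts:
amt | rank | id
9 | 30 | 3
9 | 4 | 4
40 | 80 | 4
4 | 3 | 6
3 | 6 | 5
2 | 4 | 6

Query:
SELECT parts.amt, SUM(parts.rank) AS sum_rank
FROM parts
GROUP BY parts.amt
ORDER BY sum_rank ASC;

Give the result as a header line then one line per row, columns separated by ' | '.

After GROUP BY (5 rows):
parts.amt | sum_rank
9 | 34
40 | 80
4 | 3
3 | 6
2 | 4
After ORDER BY (5 rows):
parts.amt | sum_rank
4 | 3
2 | 4
3 | 6
9 | 34
40 | 80

== RESULT ==
parts.amt | sum_rank
4 | 3
2 | 4
3 | 6
9 | 34
40 | 80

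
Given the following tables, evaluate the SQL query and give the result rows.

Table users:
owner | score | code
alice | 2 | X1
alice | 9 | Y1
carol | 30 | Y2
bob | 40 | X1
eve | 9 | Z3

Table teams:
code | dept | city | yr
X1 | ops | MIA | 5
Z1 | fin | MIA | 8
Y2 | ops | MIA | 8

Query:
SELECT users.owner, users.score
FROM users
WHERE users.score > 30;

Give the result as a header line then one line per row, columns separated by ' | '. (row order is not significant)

== RESULT ==
users.owner | users.score
bob | 40

Derivation:
After WHERE (1 rows):
users.owner | users.score | users.code
bob | 40 | X1
After SELECT (1 rows):
users.owner | users.score
bob | 40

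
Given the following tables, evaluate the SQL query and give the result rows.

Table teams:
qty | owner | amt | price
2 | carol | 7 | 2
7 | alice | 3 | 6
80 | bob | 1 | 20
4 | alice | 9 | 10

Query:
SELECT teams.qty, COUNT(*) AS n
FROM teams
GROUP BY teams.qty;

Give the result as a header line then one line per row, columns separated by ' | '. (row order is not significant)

== RESULT ==
teams.qty | n
2 | 1
7 | 1
80 | 1
4 | 1

Derivation:
After GROUP BY (4 rows):
teams.qty | n
2 | 1
7 | 1
80 | 1
4 | 1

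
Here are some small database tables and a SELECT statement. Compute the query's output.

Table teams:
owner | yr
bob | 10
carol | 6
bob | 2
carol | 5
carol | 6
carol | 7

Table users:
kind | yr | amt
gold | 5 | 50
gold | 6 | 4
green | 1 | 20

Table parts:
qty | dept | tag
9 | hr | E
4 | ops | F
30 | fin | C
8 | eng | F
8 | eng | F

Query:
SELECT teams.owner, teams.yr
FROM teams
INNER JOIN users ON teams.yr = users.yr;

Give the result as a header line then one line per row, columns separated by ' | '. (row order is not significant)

After JOIN users (3 rows):
teams.owner | teams.yr | users.kind | users.yr | users.amt
carol | 6 | gold | 6 | 4
carol | 5 | gold | 5 | 50
carol | 6 | gold | 6 | 4
After SELECT (3 rows):
teams.owner | teams.yr
carol | 6
carol | 5
carol | 6

== RESULT ==
teams.owner | teams.yr
carol | 6
carol | 5
carol | 6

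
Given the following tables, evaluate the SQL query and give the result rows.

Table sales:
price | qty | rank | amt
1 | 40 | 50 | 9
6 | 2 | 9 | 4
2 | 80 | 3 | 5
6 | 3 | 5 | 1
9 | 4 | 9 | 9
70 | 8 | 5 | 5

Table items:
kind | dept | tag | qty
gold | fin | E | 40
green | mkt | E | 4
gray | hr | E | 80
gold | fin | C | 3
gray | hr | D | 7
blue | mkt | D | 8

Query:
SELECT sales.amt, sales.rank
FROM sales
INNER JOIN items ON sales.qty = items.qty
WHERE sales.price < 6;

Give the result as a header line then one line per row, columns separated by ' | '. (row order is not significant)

== RESULT ==
sales.amt | sales.rank
9 | 50
5 | 3

Derivation:
After JOIN items (5 rows):
sales.price | sales.qty | sales.rank | sales.amt | items.kind | items.dept | items.tag | items.qty
1 | 40 | 50 | 9 | gold | fin | E | 40
2 | 80 | 3 | 5 | gray | hr | E | 80
6 | 3 | 5 | 1 | gold | fin | C | 3
9 | 4 | 9 | 9 | green | mkt | E | 4
70 | 8 | 5 | 5 | blue | mkt | D | 8
After WHERE (2 rows):
sales.price | sales.qty | sales.rank | sales.amt | items.kind | items.dept | items.tag | items.qty
1 | 40 | 50 | 9 | gold | fin | E | 40
2 | 80 | 3 | 5 | gray | hr | E | 80
After SELECT (2 rows):
sales.amt | sales.rank
9 | 50
5 | 3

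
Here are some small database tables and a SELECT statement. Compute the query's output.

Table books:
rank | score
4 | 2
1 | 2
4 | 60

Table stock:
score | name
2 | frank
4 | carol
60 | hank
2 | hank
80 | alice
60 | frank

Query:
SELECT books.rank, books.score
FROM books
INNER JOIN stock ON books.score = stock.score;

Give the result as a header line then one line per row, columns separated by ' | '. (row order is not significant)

After JOIN stock (6 rows):
books.rank | books.score | stock.score | stock.name
4 | 2 | 2 | frank
4 | 2 | 2 | hank
1 | 2 | 2 | frank
1 | 2 | 2 | hank
4 | 60 | 60 | hank
4 | 60 | 60 | frank
After SELECT (6 rows):
books.rank | books.score
4 | 2
4 | 2
1 | 2
1 | 2
4 | 60
4 | 60

== RESULT ==
books.rank | books.score
4 | 2
4 | 2
1 | 2
1 | 2
4 | 60
4 | 60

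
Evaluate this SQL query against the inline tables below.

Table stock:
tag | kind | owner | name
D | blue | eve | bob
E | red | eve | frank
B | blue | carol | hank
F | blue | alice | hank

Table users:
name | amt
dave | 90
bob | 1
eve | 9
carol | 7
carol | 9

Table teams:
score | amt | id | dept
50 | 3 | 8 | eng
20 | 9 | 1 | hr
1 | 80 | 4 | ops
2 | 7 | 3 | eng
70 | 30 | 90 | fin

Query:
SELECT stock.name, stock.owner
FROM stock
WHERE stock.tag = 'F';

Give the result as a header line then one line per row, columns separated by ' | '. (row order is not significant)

After WHERE (1 rows):
stock.tag | stock.kind | stock.owner | stock.name
F | blue | alice | hank
After SELECT (1 rows):
stock.name | stock.owner
hank | alice

== RESULT ==
stock.name | stock.owner
hank | alice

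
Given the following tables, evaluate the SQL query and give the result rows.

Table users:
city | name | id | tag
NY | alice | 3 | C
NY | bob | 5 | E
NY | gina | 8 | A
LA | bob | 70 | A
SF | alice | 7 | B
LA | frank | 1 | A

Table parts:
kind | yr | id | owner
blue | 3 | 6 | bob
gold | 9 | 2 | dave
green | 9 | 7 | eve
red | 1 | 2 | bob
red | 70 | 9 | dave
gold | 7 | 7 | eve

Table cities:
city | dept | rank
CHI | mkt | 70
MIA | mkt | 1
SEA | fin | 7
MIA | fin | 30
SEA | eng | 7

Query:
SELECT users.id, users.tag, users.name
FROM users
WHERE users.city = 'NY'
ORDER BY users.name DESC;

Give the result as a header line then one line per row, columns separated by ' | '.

== RESULT ==
users.id | users.tag | users.name
8 | A | gina
5 | E | bob
3 | C | alice

Derivation:
After WHERE (3 rows):
users.city | users.name | users.id | users.tag
NY | alice | 3 | C
NY | bob | 5 | E
NY | gina | 8 | A
After SELECT (3 rows):
users.id | users.tag | users.name
3 | C | alice
5 | E | bob
8 | A | gina
After ORDER BY (3 rows):
users.id | users.tag | users.name
8 | A | gina
5 | E | bob
3 | C | alice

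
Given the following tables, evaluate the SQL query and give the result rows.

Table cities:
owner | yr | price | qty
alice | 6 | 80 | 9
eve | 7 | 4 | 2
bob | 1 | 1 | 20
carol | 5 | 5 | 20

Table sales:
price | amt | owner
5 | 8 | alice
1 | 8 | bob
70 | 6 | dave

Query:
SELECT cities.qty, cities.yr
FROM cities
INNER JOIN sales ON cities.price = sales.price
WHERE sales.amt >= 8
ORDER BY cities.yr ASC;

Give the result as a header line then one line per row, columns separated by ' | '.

After JOIN sales (2 rows):
cities.owner | cities.yr | cities.price | cities.qty | sales.price | sales.amt | sales.owner
bob | 1 | 1 | 20 | 1 | 8 | bob
carol | 5 | 5 | 20 | 5 | 8 | alice
After WHERE (2 rows):
cities.owner | cities.yr | cities.price | cities.qty | sales.price | sales.amt | sales.owner
bob | 1 | 1 | 20 | 1 | 8 | bob
carol | 5 | 5 | 20 | 5 | 8 | alice
After SELECT (2 rows):
cities.qty | cities.yr
20 | 1
20 | 5
After ORDER BY (2 rows):
cities.qty | cities.yr
20 | 1
20 | 5

== RESULT ==
cities.qty | cities.yr
20 | 1
20 | 5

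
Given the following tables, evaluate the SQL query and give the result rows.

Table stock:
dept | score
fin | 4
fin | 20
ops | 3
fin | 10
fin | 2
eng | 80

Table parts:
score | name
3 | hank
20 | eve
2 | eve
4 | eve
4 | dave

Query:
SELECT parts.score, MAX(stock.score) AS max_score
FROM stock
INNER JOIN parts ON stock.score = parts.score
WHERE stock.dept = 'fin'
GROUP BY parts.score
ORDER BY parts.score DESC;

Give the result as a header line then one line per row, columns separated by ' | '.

After JOIN parts (5 rows):
stock.dept | stock.score | parts.score | parts.name
fin | 4 | 4 | eve
fin | 4 | 4 | dave
fin | 20 | 20 | eve
ops | 3 | 3 | hank
fin | 2 | 2 | eve
After WHERE (4 rows):
stock.dept | stock.score | parts.score | parts.name
fin | 4 | 4 | eve
fin | 4 | 4 | dave
fin | 20 | 20 | eve
fin | 2 | 2 | eve
After GROUP BY (3 rows):
parts.score | max_score
4 | 4
20 | 20
2 | 2
After ORDER BY (3 rows):
parts.score | max_score
20 | 20
4 | 4
2 | 2

== RESULT ==
parts.score | max_score
20 | 20
4 | 4
2 | 2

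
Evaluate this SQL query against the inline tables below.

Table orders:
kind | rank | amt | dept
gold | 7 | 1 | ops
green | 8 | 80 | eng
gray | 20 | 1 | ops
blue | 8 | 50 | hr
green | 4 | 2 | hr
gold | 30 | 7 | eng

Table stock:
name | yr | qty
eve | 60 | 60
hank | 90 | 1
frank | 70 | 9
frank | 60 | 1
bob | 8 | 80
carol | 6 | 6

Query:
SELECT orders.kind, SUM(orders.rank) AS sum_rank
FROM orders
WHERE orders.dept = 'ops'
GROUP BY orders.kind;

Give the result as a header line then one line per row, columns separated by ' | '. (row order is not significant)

== RESULT ==
orders.kind | sum_rank
gold | 7
gray | 20

Derivation:
After WHERE (2 rows):
orders.kind | orders.rank | orders.amt | orders.dept
gold | 7 | 1 | ops
gray | 20 | 1 | ops
After GROUP BY (2 rows):
orders.kind | sum_rank
gold | 7
gray | 20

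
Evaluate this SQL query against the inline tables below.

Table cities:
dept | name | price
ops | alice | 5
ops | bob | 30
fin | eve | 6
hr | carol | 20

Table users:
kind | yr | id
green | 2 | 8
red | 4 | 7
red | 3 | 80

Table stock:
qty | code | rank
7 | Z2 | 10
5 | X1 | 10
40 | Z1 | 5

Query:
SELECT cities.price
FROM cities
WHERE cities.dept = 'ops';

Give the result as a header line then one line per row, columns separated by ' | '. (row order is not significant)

After WHERE (2 rows):
cities.dept | cities.name | cities.price
ops | alice | 5
ops | bob | 30
After SELECT (2 rows):
cities.price
5
30

== RESULT ==
cities.price
5
30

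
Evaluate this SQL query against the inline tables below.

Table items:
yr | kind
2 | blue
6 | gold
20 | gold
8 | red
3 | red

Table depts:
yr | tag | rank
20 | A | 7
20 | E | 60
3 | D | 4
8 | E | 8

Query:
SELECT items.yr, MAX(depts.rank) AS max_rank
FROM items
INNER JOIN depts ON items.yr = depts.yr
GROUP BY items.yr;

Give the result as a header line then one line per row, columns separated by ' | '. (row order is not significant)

== RESULT ==
items.yr | max_rank
20 | 60
8 | 8
3 | 4

Derivation:
After JOIN depts (4 rows):
items.yr | items.kind | depts.yr | depts.tag | depts.rank
20 | gold | 20 | A | 7
20 | gold | 20 | E | 60
8 | red | 8 | E | 8
3 | red | 3 | D | 4
After GROUP BY (3 rows):
items.yr | max_rank
20 | 60
8 | 8
3 | 4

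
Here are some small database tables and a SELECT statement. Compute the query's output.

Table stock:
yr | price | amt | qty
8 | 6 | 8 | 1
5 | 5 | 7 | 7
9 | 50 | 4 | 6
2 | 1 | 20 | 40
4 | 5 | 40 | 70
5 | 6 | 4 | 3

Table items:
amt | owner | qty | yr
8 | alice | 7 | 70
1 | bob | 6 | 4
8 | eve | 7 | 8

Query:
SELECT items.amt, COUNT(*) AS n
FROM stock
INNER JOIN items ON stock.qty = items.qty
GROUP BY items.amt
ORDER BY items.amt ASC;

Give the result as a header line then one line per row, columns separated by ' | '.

After JOIN items (3 rows):
stock.yr | stock.price | stock.amt | stock.qty | items.amt | items.owner | items.qty | items.yr
5 | 5 | 7 | 7 | 8 | alice | 7 | 70
5 | 5 | 7 | 7 | 8 | eve | 7 | 8
9 | 50 | 4 | 6 | 1 | bob | 6 | 4
After GROUP BY (2 rows):
items.amt | n
8 | 2
1 | 1
After ORDER BY (2 rows):
items.amt | n
1 | 1
8 | 2

== RESULT ==
items.amt | n
1 | 1
8 | 2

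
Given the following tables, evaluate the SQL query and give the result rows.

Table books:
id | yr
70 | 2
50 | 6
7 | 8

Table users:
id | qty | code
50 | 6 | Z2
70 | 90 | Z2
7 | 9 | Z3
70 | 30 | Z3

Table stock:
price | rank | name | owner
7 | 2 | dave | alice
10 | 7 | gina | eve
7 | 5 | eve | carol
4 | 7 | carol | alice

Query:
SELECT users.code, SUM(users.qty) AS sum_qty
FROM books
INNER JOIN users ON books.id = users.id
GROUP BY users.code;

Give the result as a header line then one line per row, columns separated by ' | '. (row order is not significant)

After JOIN users (4 rows):
books.id | books.yr | users.id | users.qty | users.code
70 | 2 | 70 | 90 | Z2
70 | 2 | 70 | 30 | Z3
50 | 6 | 50 | 6 | Z2
7 | 8 | 7 | 9 | Z3
After GROUP BY (2 rows):
users.code | sum_qty
Z2 | 96
Z3 | 39

== RESULT ==
users.code | sum_qty
Z2 | 96
Z3 | 39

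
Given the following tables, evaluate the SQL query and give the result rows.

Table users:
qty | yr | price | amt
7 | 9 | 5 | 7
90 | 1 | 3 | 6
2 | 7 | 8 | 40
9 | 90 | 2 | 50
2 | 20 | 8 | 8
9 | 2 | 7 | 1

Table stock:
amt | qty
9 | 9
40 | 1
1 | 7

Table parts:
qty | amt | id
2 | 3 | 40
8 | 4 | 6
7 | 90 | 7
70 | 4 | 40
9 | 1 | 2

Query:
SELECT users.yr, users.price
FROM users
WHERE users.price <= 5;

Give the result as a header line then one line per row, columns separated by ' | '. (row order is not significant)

After WHERE (3 rows):
users.qty | users.yr | users.price | users.amt
7 | 9 | 5 | 7
90 | 1 | 3 | 6
9 | 90 | 2 | 50
After SELECT (3 rows):
users.yr | users.price
9 | 5
1 | 3
90 | 2

== RESULT ==
users.yr | users.price
9 | 5
1 | 3
90 | 2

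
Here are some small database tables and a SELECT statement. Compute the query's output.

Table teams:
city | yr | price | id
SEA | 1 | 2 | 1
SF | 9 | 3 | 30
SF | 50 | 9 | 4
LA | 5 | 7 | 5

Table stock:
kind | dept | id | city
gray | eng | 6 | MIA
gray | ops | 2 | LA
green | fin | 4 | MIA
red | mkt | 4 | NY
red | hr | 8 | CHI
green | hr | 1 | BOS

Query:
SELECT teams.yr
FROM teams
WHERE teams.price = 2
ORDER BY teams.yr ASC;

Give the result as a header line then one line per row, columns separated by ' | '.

== RESULT ==
teams.yr
1

Derivation:
After WHERE (1 rows):
teams.city | teams.yr | teams.price | teams.id
SEA | 1 | 2 | 1
After SELECT (1 rows):
teams.yr
1
After ORDER BY (1 rows):
teams.yr
1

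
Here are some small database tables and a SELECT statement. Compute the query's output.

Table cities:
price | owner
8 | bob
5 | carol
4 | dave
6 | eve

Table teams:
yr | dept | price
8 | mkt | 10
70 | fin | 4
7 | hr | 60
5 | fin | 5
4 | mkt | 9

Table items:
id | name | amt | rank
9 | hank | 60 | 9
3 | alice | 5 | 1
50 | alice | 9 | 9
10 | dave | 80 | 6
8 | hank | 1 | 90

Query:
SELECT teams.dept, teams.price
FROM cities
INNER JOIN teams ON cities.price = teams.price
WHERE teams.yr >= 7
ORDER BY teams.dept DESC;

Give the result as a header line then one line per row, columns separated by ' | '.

== RESULT ==
teams.dept | teams.price
fin | 4

Derivation:
After JOIN teams (2 rows):
cities.price | cities.owner | teams.yr | teams.dept | teams.price
5 | carol | 5 | fin | 5
4 | dave | 70 | fin | 4
After WHERE (1 rows):
cities.price | cities.owner | teams.yr | teams.dept | teams.price
4 | dave | 70 | fin | 4
After SELECT (1 rows):
teams.dept | teams.price
fin | 4
After ORDER BY (1 rows):
teams.dept | teams.price
fin | 4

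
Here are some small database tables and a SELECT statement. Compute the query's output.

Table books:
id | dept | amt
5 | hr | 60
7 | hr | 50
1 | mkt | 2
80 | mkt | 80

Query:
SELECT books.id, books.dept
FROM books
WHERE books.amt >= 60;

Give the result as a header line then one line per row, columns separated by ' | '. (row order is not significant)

After WHERE (2 rows):
books.id | books.dept | books.amt
5 | hr | 60
80 | mkt | 80
After SELECT (2 rows):
books.id | books.dept
5 | hr
80 | mkt

== RESULT ==
books.id | books.dept
5 | hr
80 | mkt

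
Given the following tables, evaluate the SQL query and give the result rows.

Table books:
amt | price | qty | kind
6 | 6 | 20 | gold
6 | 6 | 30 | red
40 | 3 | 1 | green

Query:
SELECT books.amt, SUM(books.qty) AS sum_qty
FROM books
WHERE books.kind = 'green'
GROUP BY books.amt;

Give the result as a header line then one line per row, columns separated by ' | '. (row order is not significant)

== RESULT ==
books.amt | sum_qty
40 | 1

Derivation:
After WHERE (1 rows):
books.amt | books.price | books.qty | books.kind
40 | 3 | 1 | green
After GROUP BY (1 rows):
books.amt | sum_qty
40 | 1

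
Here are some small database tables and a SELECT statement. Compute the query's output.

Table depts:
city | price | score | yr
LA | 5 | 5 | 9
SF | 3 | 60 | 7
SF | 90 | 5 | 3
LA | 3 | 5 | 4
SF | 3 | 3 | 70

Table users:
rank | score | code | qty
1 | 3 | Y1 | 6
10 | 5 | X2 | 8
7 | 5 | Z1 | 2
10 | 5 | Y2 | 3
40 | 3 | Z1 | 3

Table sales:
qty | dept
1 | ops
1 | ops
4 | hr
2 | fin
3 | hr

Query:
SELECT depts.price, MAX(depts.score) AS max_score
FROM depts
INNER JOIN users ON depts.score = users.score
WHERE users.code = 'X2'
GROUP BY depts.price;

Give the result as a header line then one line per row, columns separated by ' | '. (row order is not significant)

== RESULT ==
depts.price | max_score
5 | 5
90 | 5
3 | 5

Derivation:
After JOIN users (11 rows):
depts.city | depts.price | depts.score | depts.yr | users.rank | users.score | users.code | users.qty
LA | 5 | 5 | 9 | 10 | 5 | X2 | 8
LA | 5 | 5 | 9 | 7 | 5 | Z1 | 2
LA | 5 | 5 | 9 | 10 | 5 | Y2 | 3
SF | 90 | 5 | 3 | 10 | 5 | X2 | 8
SF | 90 | 5 | 3 | 7 | 5 | Z1 | 2
SF | 90 | 5 | 3 | 10 | 5 | Y2 | 3
LA | 3 | 5 | 4 | 10 | 5 | X2 | 8
LA | 3 | 5 | 4 | 7 | 5 | Z1 | 2
LA | 3 | 5 | 4 | 10 | 5 | Y2 | 3
SF | 3 | 3 | 70 | 1 | 3 | Y1 | 6
SF | 3 | 3 | 70 | 40 | 3 | Z1 | 3
After WHERE (3 rows):
depts.city | depts.price | depts.score | depts.yr | users.rank | users.score | users.code | users.qty
LA | 5 | 5 | 9 | 10 | 5 | X2 | 8
SF | 90 | 5 | 3 | 10 | 5 | X2 | 8
LA | 3 | 5 | 4 | 10 | 5 | X2 | 8
After GROUP BY (3 rows):
depts.price | max_score
5 | 5
90 | 5
3 | 5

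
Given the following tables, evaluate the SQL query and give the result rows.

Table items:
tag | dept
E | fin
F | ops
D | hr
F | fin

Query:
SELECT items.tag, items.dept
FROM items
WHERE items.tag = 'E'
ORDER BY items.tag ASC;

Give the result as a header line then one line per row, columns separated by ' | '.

== RESULT ==
items.tag | items.dept
E | fin

Derivation:
After WHERE (1 rows):
items.tag | items.dept
E | fin
After SELECT (1 rows):
items.tag | items.dept
E | fin
After ORDER BY (1 rows):
items.tag | items.dept
E | fin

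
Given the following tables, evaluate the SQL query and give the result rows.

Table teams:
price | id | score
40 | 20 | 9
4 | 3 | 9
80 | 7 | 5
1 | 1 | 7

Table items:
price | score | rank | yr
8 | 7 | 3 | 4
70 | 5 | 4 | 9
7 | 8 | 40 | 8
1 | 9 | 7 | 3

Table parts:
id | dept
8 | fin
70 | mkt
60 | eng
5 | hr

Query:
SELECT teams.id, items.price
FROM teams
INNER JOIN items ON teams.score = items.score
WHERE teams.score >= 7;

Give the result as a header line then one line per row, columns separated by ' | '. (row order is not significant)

== RESULT ==
teams.id | items.price
20 | 1
3 | 1
1 | 8

Derivation:
After JOIN items (4 rows):
teams.price | teams.id | teams.score | items.price | items.score | items.rank | items.yr
40 | 20 | 9 | 1 | 9 | 7 | 3
4 | 3 | 9 | 1 | 9 | 7 | 3
80 | 7 | 5 | 70 | 5 | 4 | 9
1 | 1 | 7 | 8 | 7 | 3 | 4
After WHERE (3 rows):
teams.price | teams.id | teams.score | items.price | items.score | items.rank | items.yr
40 | 20 | 9 | 1 | 9 | 7 | 3
4 | 3 | 9 | 1 | 9 | 7 | 3
1 | 1 | 7 | 8 | 7 | 3 | 4
After SELECT (3 rows):
teams.id | items.price
20 | 1
3 | 1
1 | 8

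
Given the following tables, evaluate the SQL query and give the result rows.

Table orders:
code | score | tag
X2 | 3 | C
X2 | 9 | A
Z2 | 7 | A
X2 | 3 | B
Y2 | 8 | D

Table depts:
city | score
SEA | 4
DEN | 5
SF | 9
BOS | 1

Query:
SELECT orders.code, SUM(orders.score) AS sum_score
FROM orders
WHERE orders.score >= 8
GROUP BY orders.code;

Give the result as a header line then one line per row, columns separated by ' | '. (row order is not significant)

After WHERE (2 rows):
orders.code | orders.score | orders.tag
X2 | 9 | A
Y2 | 8 | D
After GROUP BY (2 rows):
orders.code | sum_score
X2 | 9
Y2 | 8

== RESULT ==
orders.code | sum_score
X2 | 9
Y2 | 8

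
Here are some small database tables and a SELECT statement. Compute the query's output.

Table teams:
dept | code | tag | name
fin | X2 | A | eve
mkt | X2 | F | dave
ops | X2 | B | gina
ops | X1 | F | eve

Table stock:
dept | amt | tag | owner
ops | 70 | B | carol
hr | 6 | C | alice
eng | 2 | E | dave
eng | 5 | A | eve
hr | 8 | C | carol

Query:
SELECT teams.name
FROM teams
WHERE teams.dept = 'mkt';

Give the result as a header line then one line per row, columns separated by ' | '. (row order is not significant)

After WHERE (1 rows):
teams.dept | teams.code | teams.tag | teams.name
mkt | X2 | F | dave
After SELECT (1 rows):
teams.name
dave

== RESULT ==
teams.name
dave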